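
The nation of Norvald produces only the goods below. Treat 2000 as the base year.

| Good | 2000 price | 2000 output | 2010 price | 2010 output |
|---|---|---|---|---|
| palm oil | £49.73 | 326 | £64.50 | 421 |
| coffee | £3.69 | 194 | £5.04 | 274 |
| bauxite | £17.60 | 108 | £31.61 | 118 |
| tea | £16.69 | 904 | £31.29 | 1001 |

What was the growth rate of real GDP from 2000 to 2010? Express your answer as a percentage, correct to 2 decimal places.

Real GDP 2000 = Nominal GDP 2000 = 49.73·326 + 3.69·194 + 17.60·108 + 16.69·904 = 33916.40.
Real GDP 2010 (at 2000 prices) = 49.73·421 + 3.69·274 + 17.60·118 + 16.69·1001 = 40730.88.
Real growth = 40730.88/33916.40 − 1 = 0.2009.

20.09%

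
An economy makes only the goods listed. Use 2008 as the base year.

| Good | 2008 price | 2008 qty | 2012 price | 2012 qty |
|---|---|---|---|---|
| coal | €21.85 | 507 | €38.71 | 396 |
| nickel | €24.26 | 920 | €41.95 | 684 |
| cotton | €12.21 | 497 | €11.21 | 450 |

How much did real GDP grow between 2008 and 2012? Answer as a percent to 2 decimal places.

-22.11%

Real GDP 2008 = Nominal GDP 2008 = 21.85·507 + 24.26·920 + 12.21·497 = 39465.52.
Real GDP 2012 (at 2008 prices) = 21.85·396 + 24.26·684 + 12.21·450 = 30740.94.
Real growth = 30740.94/39465.52 − 1 = -0.2211.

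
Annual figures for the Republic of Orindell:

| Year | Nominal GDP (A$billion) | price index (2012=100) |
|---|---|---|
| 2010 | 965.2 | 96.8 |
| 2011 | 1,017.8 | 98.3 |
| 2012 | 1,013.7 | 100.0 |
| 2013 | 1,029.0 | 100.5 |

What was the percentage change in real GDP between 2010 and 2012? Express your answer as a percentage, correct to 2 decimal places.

Real GDP 2010 = 965.2/0.968 = 997.11.
Real GDP 2012 = 1013.7/1.000 = 1013.70.
Change = 1013.70/997.11 − 1 = 0.0166.

1.66%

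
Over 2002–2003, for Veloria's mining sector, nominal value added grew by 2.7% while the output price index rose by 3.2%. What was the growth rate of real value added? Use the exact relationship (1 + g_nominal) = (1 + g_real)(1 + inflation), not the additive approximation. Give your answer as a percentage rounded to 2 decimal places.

(1 + g_nom) = (1 + g_real)(1 + π), so g_real = 1.0270 / 1.0320 − 1 = -0.00484.

-0.48%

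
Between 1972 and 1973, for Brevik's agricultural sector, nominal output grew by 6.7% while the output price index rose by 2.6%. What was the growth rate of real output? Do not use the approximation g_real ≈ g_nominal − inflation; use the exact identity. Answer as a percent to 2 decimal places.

4.00%

(1 + g_nom) = (1 + g_real)(1 + π), so g_real = 1.0670 / 1.0260 − 1 = 0.03996.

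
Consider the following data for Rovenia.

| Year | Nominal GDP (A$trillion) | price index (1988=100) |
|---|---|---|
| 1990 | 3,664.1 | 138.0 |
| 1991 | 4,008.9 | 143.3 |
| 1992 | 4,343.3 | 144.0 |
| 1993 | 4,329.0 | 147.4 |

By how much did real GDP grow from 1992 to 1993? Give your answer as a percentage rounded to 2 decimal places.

Real GDP 1992 = 4343.3/1.440 = 3016.18.
Real GDP 1993 = 4329.0/1.474 = 2936.91.
Change = 2936.91/3016.18 − 1 = -0.0263.

-2.63%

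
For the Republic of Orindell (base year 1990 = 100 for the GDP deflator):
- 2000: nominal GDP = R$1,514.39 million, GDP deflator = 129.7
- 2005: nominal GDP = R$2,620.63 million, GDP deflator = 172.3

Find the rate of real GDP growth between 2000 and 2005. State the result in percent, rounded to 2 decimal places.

Real GDP 2000 = 1514.39 / 1.297 = 1167.61.
Real GDP 2005 = 2620.63 / 1.723 = 1520.97.
Real growth = 1520.97 / 1167.61 − 1 = 0.3026.

30.26%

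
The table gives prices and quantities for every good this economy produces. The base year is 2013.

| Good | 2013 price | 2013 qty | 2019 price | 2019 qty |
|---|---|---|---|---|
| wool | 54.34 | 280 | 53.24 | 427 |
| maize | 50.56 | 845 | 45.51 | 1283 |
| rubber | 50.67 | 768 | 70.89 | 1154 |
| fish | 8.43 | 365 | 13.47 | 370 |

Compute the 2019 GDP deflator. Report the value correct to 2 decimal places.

Nominal GDP 2019 = 53.24·427 + 45.51·1283 + 70.89·1154 + 13.47·370 = 167913.77.
Real GDP 2019 (at 2013 prices) = 54.34·427 + 50.56·1283 + 50.67·1154 + 8.43·370 = 149663.94.
Deflator = Nominal/Real × 100 = 167913.77/149663.94 × 100 = 112.194.

112.19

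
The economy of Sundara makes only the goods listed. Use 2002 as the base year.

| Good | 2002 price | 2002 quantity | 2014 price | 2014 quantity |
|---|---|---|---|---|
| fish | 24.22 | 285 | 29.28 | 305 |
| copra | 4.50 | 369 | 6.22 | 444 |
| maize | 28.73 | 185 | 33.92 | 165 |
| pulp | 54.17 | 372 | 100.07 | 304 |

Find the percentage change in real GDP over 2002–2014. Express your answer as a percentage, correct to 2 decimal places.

Real GDP 2002 = Nominal GDP 2002 = 24.22·285 + 4.50·369 + 28.73·185 + 54.17·372 = 34029.49.
Real GDP 2014 (at 2002 prices) = 24.22·305 + 4.50·444 + 28.73·165 + 54.17·304 = 30593.23.
Real growth = 30593.23/34029.49 − 1 = -0.1010.

-10.10%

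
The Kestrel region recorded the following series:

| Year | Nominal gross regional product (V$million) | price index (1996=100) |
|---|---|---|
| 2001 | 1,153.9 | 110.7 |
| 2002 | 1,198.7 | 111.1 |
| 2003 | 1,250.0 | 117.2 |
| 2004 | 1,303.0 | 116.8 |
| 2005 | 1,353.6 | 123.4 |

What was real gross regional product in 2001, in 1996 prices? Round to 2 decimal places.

V$1,042.37 million

Real gross regional product 2001 = 1153.9 / 1.107 = 1042.37.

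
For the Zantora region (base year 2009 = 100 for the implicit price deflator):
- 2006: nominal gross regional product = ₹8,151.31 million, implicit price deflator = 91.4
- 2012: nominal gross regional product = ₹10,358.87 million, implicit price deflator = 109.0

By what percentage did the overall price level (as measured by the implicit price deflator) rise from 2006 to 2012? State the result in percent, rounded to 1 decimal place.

19.3%

Price-level change = 109.0 / 91.4 − 1 = 0.1926.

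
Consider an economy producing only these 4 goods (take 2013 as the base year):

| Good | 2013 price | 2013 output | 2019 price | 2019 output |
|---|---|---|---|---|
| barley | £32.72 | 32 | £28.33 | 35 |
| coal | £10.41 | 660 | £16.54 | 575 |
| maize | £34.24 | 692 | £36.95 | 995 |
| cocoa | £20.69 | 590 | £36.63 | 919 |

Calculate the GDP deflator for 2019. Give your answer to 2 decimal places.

134.40

Nominal GDP 2019 = 28.33·35 + 16.54·575 + 36.95·995 + 36.63·919 = 80930.27.
Real GDP 2019 (at 2013 prices) = 32.72·35 + 10.41·575 + 34.24·995 + 20.69·919 = 60213.86.
Deflator = Nominal/Real × 100 = 80930.27/60213.86 × 100 = 134.405.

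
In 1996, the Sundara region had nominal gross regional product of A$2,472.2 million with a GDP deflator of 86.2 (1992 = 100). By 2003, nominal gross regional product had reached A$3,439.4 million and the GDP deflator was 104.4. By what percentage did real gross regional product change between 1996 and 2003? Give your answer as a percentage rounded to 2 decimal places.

Deflate each year: 1996 → 2472.2/0.862 = 2867.98; 2003 → 3439.4/1.044 = 3294.44.
So real gross regional product changed by 3294.44/2867.98 − 1 = 0.1487, i.e. 14.87%.

14.87%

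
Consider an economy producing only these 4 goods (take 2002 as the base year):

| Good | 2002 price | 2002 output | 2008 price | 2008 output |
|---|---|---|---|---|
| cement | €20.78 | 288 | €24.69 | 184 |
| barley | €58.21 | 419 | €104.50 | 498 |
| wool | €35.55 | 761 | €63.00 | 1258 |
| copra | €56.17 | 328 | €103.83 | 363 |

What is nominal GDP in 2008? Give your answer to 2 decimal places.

€173528.25

Nominal GDP 2008 = Σ (p_2008 × q_2008) = 24.69·184 + 104.50·498 + 63.00·1258 + 103.83·363 = 173528.25.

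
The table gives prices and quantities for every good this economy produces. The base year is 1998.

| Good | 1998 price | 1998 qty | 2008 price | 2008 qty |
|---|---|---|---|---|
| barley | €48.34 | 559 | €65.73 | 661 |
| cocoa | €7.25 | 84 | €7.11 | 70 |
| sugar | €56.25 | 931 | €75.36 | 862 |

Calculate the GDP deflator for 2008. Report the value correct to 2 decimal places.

Nominal GDP 2008 = 65.73·661 + 7.11·70 + 75.36·862 = 108905.55.
Real GDP 2008 (at 1998 prices) = 48.34·661 + 7.25·70 + 56.25·862 = 80947.74.
Deflator = Nominal/Real × 100 = 108905.55/80947.74 × 100 = 134.538.

134.54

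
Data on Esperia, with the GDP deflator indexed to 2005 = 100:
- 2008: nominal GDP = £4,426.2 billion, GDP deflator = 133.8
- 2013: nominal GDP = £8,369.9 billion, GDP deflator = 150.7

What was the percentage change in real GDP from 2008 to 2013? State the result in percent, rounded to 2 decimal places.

Real GDP 2008 = 4426.2 / 1.338 = 3308.07.
Real GDP 2013 = 8369.9 / 1.507 = 5554.01.
Real growth = 5554.01 / 3308.07 − 1 = 0.6789.

67.89%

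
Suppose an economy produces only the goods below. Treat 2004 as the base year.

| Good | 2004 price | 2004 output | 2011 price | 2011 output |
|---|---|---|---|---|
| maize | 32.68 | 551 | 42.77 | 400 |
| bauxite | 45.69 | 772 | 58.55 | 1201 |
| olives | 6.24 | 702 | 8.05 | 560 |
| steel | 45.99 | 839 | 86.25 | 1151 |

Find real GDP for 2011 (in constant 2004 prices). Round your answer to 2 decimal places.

124374.58

Real GDP 2011 = Σ (p_2004 × q_2011) = 32.68·400 + 45.69·1201 + 6.24·560 + 45.99·1151 = 124374.58.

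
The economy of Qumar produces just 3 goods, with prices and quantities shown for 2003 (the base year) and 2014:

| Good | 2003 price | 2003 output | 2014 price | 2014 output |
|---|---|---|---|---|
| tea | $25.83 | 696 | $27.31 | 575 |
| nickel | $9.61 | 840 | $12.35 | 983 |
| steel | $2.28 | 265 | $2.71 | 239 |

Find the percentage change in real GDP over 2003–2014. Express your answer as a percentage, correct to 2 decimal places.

Real GDP 2003 = Nominal GDP 2003 = 25.83·696 + 9.61·840 + 2.28·265 = 26654.28.
Real GDP 2014 (at 2003 prices) = 25.83·575 + 9.61·983 + 2.28·239 = 24843.80.
Real growth = 24843.80/26654.28 − 1 = -0.0679.

-6.79%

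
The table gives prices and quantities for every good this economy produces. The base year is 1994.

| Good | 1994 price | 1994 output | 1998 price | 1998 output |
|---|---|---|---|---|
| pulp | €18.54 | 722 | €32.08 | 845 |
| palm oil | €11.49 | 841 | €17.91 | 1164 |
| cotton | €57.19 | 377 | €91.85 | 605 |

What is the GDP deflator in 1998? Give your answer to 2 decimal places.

Nominal GDP 1998 = 32.08·845 + 17.91·1164 + 91.85·605 = 103524.09.
Real GDP 1998 (at 1994 prices) = 18.54·845 + 11.49·1164 + 57.19·605 = 63640.61.
Deflator = Nominal/Real × 100 = 103524.09/63640.61 × 100 = 162.670.

162.67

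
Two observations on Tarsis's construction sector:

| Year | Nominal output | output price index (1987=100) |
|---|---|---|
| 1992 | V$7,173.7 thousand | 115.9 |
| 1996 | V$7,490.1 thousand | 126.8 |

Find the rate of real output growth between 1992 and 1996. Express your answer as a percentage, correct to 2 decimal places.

-4.56%

Deflate each year: 1992 → 7173.7/1.159 = 6189.56; 1996 → 7490.1/1.268 = 5907.02.
So real output changed by 5907.02/6189.56 − 1 = -0.0456, i.e. -4.56%.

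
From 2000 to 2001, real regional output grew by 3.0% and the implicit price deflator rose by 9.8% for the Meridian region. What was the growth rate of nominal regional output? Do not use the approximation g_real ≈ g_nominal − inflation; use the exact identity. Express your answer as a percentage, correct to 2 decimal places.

(1 + g_nom) = (1 + g_real)(1 + π) = 1.0300 × 1.0980 = 1.13094.

13.09%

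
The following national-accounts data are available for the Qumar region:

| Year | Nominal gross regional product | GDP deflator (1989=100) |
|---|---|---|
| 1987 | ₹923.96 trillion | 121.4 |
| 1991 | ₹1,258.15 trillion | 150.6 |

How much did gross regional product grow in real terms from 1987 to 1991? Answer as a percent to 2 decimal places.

Real gross regional product 1987 = 923.96 / 1.214 = 761.09.
Real gross regional product 1991 = 1258.15 / 1.506 = 835.42.
Real growth = 835.42 / 761.09 − 1 = 0.0977.

9.77%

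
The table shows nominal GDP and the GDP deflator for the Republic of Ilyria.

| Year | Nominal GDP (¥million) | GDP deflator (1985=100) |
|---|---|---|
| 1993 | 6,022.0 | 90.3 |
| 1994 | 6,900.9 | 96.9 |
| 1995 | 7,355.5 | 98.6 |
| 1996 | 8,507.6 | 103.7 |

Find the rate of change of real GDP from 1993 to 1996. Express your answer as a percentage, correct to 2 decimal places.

Real GDP 1993 = 6022.0/0.903 = 6668.88.
Real GDP 1996 = 8507.6/1.037 = 8204.05.
Change = 8204.05/6668.88 − 1 = 0.2302.

23.02%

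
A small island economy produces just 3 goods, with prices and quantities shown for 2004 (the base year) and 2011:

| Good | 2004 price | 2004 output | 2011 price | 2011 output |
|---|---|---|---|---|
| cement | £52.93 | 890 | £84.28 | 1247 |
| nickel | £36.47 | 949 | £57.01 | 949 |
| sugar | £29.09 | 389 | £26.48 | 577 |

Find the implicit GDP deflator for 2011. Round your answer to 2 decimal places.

148.62

Nominal GDP 2011 = 84.28·1247 + 57.01·949 + 26.48·577 = 174478.61.
Real GDP 2011 (at 2004 prices) = 52.93·1247 + 36.47·949 + 29.09·577 = 117398.67.
Deflator = Nominal/Real × 100 = 174478.61/117398.67 × 100 = 148.621.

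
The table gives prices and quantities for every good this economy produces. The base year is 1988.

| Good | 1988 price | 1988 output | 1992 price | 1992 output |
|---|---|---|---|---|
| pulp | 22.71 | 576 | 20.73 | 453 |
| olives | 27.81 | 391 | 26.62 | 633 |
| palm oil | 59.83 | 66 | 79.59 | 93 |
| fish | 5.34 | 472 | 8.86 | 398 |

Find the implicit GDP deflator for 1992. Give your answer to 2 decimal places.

Nominal GDP 1992 = 20.73·453 + 26.62·633 + 79.59·93 + 8.86·398 = 37169.30.
Real GDP 1992 (at 1988 prices) = 22.71·453 + 27.81·633 + 59.83·93 + 5.34·398 = 35580.87.
Deflator = Nominal/Real × 100 = 37169.30/35580.87 × 100 = 104.464.

104.46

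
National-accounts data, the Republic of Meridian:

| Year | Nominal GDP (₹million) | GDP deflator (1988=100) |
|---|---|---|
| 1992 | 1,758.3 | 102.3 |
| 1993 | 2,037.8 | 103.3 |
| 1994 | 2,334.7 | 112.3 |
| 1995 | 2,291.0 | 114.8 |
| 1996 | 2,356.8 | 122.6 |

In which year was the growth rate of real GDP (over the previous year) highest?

1993

1993: real = 2037.8/1.033 = 1972.70; growth vs 1992 (1718.77) = 14.77%.
1994: real = 2334.7/1.123 = 2078.98; growth vs 1993 (1972.70) = 5.39%.
1995: real = 2291.0/1.148 = 1995.64; growth vs 1994 (2078.98) = -4.01%.
1996: real = 2356.8/1.226 = 1922.35; growth vs 1995 (1995.64) = -3.67%.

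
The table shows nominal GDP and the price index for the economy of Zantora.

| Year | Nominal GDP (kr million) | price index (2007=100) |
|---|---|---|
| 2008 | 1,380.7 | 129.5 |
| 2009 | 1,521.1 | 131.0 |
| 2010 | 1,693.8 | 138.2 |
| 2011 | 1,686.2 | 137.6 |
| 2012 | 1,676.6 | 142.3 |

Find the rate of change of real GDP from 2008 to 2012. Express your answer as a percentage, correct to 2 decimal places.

10.51%

Real GDP 2008 = 1380.7/1.295 = 1066.18.
Real GDP 2012 = 1676.6/1.423 = 1178.22.
Change = 1178.22/1066.18 − 1 = 0.1051.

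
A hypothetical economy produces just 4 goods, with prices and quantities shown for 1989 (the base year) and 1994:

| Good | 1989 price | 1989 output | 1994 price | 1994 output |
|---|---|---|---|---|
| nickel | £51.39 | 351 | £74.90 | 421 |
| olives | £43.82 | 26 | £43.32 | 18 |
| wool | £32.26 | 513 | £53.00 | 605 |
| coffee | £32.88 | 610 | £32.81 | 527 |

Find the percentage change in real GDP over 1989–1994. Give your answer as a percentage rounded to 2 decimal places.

Real GDP 1989 = Nominal GDP 1989 = 51.39·351 + 43.82·26 + 32.26·513 + 32.88·610 = 55783.39.
Real GDP 1994 (at 1989 prices) = 51.39·421 + 43.82·18 + 32.26·605 + 32.88·527 = 59269.01.
Real growth = 59269.01/55783.39 − 1 = 0.0625.

6.25%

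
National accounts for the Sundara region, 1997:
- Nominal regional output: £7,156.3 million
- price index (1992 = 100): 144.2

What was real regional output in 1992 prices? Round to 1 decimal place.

Real regional output = Nominal / (price index/100) = 7156.3 / 1.442 = 4962.76.

£4,962.8 million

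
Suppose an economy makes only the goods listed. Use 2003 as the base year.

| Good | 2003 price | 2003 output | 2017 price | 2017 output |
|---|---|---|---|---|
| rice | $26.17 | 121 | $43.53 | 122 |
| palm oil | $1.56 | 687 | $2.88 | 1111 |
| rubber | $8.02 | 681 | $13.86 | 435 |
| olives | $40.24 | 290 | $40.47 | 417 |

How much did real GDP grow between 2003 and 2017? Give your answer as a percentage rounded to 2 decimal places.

17.90%

Real GDP 2003 = Nominal GDP 2003 = 26.17·121 + 1.56·687 + 8.02·681 + 40.24·290 = 21369.51.
Real GDP 2017 (at 2003 prices) = 26.17·122 + 1.56·1111 + 8.02·435 + 40.24·417 = 25194.68.
Real growth = 25194.68/21369.51 − 1 = 0.1790.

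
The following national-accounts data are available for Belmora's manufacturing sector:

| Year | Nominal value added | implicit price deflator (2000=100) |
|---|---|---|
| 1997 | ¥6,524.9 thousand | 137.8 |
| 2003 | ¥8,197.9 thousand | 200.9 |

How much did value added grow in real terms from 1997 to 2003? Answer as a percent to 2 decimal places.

Deflate each year: 1997 → 6524.9/1.378 = 4735.05; 2003 → 8197.9/2.009 = 4080.59.
So real value added changed by 4080.59/4735.05 − 1 = -0.1382, i.e. -13.82%.

-13.82%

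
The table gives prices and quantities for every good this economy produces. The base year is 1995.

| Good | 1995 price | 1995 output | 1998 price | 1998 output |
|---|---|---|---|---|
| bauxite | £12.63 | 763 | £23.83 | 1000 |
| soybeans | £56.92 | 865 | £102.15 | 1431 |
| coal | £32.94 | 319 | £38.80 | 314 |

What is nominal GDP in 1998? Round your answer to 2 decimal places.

£182189.85

Nominal GDP 1998 = Σ (p_1998 × q_1998) = 23.83·1000 + 102.15·1431 + 38.80·314 = 182189.85.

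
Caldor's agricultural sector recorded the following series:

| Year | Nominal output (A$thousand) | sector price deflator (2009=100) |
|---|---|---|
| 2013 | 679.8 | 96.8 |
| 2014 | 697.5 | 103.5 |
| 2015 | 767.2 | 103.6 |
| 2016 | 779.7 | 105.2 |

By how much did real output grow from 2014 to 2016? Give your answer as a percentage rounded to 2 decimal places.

9.98%

Real output 2014 = 697.5/1.035 = 673.91.
Real output 2016 = 779.7/1.052 = 741.16.
Change = 741.16/673.91 − 1 = 0.0998.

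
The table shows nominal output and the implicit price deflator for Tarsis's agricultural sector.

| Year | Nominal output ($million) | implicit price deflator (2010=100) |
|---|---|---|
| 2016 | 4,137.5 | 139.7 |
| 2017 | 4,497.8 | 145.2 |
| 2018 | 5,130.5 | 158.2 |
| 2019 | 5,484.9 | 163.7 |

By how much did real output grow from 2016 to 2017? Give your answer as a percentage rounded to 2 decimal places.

4.59%

Real output 2016 = 4137.5/1.397 = 2961.70.
Real output 2017 = 4497.8/1.452 = 3097.66.
Change = 3097.66/2961.70 − 1 = 0.0459.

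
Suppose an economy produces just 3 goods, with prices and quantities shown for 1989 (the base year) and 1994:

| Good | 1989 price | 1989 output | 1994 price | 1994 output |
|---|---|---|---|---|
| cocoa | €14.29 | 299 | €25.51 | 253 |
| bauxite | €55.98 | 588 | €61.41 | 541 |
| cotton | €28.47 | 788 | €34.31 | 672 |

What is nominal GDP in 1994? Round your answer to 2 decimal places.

Nominal GDP 1994 = Σ (p_1994 × q_1994) = 25.51·253 + 61.41·541 + 34.31·672 = 62733.16.

€62733.16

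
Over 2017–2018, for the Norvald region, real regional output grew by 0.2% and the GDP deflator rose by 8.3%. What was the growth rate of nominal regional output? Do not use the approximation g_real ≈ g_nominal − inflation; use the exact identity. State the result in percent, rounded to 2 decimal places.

8.52%

(1 + g_nom) = (1 + g_real)(1 + π) = 1.0020 × 1.0830 = 1.08517.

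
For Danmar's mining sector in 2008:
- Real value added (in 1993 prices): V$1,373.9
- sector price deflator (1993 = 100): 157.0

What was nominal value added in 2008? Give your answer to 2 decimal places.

V$2,157.02

Nominal value added = Real × (sector price deflator/100) = 1373.9 × 1.570 = 2157.02.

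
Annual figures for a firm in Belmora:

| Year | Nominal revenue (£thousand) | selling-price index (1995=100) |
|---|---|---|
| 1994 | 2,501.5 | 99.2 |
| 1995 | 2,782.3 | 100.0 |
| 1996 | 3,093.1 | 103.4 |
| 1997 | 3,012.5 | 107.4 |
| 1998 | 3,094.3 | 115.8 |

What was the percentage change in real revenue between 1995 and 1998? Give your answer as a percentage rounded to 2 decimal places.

-3.96%

Real revenue 1995 = 2782.3/1.000 = 2782.30.
Real revenue 1998 = 3094.3/1.158 = 2672.11.
Change = 2672.11/2782.30 − 1 = -0.0396.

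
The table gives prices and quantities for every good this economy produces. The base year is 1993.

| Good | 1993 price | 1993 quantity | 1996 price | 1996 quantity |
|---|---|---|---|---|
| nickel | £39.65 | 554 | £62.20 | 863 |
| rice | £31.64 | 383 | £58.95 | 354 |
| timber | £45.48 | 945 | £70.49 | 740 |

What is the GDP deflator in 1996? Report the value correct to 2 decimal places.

Nominal GDP 1996 = 62.20·863 + 58.95·354 + 70.49·740 = 126709.50.
Real GDP 1996 (at 1993 prices) = 39.65·863 + 31.64·354 + 45.48·740 = 79073.71.
Deflator = Nominal/Real × 100 = 126709.50/79073.71 × 100 = 160.242.

160.24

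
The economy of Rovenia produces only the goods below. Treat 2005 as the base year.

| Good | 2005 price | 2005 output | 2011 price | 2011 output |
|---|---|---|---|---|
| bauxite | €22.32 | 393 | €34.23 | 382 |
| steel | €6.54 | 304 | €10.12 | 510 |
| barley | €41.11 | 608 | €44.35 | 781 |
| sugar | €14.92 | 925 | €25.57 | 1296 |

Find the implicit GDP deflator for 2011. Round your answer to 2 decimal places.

135.87

Nominal GDP 2011 = 34.23·382 + 10.12·510 + 44.35·781 + 25.57·1296 = 86013.13.
Real GDP 2011 (at 2005 prices) = 22.32·382 + 6.54·510 + 41.11·781 + 14.92·1296 = 63304.87.
Deflator = Nominal/Real × 100 = 86013.13/63304.87 × 100 = 135.871.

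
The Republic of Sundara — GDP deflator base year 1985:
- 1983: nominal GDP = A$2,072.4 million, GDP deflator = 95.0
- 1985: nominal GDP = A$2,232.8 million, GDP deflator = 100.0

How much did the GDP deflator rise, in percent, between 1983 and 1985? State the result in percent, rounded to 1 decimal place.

5.3%

Price-level change = 100.0 / 95.0 − 1 = 0.0526.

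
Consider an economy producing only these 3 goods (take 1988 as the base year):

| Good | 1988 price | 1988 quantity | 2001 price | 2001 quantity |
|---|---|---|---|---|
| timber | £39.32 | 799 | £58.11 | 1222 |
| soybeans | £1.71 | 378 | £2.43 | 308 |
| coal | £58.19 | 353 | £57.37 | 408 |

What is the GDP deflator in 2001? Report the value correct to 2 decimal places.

131.59

Nominal GDP 2001 = 58.11·1222 + 2.43·308 + 57.37·408 = 95165.82.
Real GDP 2001 (at 1988 prices) = 39.32·1222 + 1.71·308 + 58.19·408 = 72317.24.
Deflator = Nominal/Real × 100 = 95165.82/72317.24 × 100 = 131.595.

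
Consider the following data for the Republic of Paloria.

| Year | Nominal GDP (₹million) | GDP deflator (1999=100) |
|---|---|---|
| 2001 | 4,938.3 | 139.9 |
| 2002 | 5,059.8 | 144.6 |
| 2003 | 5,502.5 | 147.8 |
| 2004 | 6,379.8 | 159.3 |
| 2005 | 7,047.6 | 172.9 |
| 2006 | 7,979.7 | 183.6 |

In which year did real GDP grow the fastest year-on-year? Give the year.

2002: real = 5059.8/1.446 = 3499.17; growth vs 2001 (3529.88) = -0.87%.
2003: real = 5502.5/1.478 = 3722.94; growth vs 2002 (3499.17) = 6.39%.
2004: real = 6379.8/1.593 = 4004.90; growth vs 2003 (3722.94) = 7.57%.
2005: real = 7047.6/1.729 = 4076.11; growth vs 2004 (4004.90) = 1.78%.
2006: real = 7979.7/1.836 = 4346.24; growth vs 2005 (4076.11) = 6.63%.

2004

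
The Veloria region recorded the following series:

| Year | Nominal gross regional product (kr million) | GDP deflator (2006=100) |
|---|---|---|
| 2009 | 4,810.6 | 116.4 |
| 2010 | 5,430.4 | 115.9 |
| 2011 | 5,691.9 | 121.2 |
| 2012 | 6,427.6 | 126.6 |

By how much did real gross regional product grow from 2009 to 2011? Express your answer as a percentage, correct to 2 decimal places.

13.63%

Real gross regional product 2009 = 4810.6/1.164 = 4132.82.
Real gross regional product 2011 = 5691.9/1.212 = 4696.29.
Change = 4696.29/4132.82 − 1 = 0.1363.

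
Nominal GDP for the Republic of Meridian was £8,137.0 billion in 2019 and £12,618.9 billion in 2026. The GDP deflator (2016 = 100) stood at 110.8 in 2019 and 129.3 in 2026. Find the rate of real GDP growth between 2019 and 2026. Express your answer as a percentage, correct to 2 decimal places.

32.89%

Real GDP 2019 = 8137.0 / 1.108 = 7343.86.
Real GDP 2026 = 12618.9 / 1.293 = 9759.40.
Real growth = 9759.40 / 7343.86 − 1 = 0.3289.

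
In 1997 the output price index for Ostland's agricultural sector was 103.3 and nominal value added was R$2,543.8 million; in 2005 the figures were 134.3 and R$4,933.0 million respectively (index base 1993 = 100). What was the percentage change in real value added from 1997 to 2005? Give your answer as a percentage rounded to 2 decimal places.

49.16%

Deflate each year: 1997 → 2543.8/1.033 = 2462.54; 2005 → 4933.0/1.343 = 3673.12.
So real value added changed by 3673.12/2462.54 − 1 = 0.4916, i.e. 49.16%.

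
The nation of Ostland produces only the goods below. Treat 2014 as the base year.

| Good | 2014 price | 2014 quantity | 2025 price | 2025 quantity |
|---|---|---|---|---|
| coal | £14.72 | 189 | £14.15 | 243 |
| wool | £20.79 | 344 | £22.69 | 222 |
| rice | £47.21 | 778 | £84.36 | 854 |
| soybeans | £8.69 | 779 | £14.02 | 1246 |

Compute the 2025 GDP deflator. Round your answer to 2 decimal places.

Nominal GDP 2025 = 14.15·243 + 22.69·222 + 84.36·854 + 14.02·1246 = 97987.99.
Real GDP 2025 (at 2014 prices) = 14.72·243 + 20.79·222 + 47.21·854 + 8.69·1246 = 59337.42.
Deflator = Nominal/Real × 100 = 97987.99/59337.42 × 100 = 165.137.

165.14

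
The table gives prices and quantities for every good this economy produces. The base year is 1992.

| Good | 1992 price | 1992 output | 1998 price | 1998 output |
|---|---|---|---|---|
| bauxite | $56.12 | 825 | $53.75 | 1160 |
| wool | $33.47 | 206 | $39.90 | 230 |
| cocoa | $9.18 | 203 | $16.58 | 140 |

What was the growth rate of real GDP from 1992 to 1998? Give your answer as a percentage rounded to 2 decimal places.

34.56%

Real GDP 1992 = Nominal GDP 1992 = 56.12·825 + 33.47·206 + 9.18·203 = 55057.36.
Real GDP 1998 (at 1992 prices) = 56.12·1160 + 33.47·230 + 9.18·140 = 74082.50.
Real growth = 74082.50/55057.36 − 1 = 0.3456.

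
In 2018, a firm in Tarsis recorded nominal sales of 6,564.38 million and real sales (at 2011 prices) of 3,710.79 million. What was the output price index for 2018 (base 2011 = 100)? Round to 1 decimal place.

output price index = (Nominal / Real) × 100 = 6564.38 / 3710.79 × 100 = 176.90.

176.9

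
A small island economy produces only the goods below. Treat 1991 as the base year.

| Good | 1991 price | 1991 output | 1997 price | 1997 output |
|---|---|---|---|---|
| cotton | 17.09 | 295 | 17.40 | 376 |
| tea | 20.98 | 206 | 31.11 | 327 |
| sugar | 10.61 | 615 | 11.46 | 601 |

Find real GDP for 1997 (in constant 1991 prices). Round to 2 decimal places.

19662.91

Real GDP 1997 = Σ (p_1991 × q_1997) = 17.09·376 + 20.98·327 + 10.61·601 = 19662.91.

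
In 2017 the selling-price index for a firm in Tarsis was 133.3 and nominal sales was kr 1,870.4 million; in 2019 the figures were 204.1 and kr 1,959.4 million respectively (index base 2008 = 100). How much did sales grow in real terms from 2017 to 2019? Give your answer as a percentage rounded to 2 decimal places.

Deflate each year: 2017 → 1870.4/1.333 = 1403.15; 2019 → 1959.4/2.041 = 960.02.
So real sales changed by 960.02/1403.15 − 1 = -0.3158, i.e. -31.58%.

-31.58%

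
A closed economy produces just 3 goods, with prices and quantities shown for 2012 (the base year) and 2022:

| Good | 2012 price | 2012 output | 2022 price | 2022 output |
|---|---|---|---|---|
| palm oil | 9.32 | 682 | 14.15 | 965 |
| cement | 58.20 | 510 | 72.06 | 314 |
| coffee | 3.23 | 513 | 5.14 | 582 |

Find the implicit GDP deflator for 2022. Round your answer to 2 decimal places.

Nominal GDP 2022 = 14.15·965 + 72.06·314 + 5.14·582 = 39273.07.
Real GDP 2022 (at 2012 prices) = 9.32·965 + 58.20·314 + 3.23·582 = 29148.46.
Deflator = Nominal/Real × 100 = 39273.07/29148.46 × 100 = 134.735.

134.73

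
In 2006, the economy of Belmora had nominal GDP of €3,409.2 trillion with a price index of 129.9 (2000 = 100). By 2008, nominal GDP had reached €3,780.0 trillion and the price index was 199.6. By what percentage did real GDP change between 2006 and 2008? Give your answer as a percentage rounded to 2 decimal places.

Real GDP 2006 = 3409.2 / 1.299 = 2624.48.
Real GDP 2008 = 3780.0 / 1.996 = 1893.79.
Real growth = 1893.79 / 2624.48 − 1 = -0.2784.

-27.84%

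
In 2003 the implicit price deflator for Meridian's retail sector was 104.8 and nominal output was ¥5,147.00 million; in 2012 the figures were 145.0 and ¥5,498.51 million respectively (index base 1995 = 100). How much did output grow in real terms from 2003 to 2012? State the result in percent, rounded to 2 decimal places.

-22.79%

Deflate each year: 2003 → 5147.00/1.048 = 4911.26; 2012 → 5498.51/1.450 = 3792.08.
So real output changed by 3792.08/4911.26 − 1 = -0.2279, i.e. -22.79%.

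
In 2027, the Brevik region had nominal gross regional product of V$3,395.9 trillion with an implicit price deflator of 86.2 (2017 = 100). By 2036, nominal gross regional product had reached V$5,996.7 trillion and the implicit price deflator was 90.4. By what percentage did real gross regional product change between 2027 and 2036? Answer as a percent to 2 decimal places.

68.38%

Real gross regional product 2027 = 3395.9 / 0.862 = 3939.56.
Real gross regional product 2036 = 5996.7 / 0.904 = 6633.52.
Real growth = 6633.52 / 3939.56 − 1 = 0.6838.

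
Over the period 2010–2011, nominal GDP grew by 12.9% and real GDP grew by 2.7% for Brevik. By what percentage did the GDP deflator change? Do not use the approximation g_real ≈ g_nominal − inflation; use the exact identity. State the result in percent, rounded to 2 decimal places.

9.93%

(1 + g_nom) = (1 + g_real)(1 + π), so π = 1.1290 / 1.0270 − 1 = 0.09932.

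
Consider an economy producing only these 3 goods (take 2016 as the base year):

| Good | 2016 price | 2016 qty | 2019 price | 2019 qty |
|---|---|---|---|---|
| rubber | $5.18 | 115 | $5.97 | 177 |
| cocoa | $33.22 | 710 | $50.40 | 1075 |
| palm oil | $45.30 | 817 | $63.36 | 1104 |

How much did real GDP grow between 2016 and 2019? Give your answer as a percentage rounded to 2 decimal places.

Real GDP 2016 = Nominal GDP 2016 = 5.18·115 + 33.22·710 + 45.30·817 = 61192.00.
Real GDP 2019 (at 2016 prices) = 5.18·177 + 33.22·1075 + 45.30·1104 = 86639.56.
Real growth = 86639.56/61192.00 − 1 = 0.4159.

41.59%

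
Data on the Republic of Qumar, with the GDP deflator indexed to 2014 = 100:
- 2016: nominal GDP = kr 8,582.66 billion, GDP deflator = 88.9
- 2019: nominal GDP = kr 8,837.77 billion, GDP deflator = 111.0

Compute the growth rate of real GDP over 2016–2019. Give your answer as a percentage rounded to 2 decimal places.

Deflate each year: 2016 → 8582.66/0.889 = 9654.29; 2019 → 8837.77/1.110 = 7961.95.
So real GDP changed by 7961.95/9654.29 − 1 = -0.1753, i.e. -17.53%.

-17.53%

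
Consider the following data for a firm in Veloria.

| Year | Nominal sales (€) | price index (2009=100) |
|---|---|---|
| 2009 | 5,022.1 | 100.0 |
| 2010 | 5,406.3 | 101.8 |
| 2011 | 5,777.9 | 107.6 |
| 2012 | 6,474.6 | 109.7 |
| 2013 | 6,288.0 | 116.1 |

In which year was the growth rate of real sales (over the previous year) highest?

2012

2010: real = 5406.3/1.018 = 5310.71; growth vs 2009 (5022.10) = 5.75%.
2011: real = 5777.9/1.076 = 5369.80; growth vs 2010 (5310.71) = 1.11%.
2012: real = 6474.6/1.097 = 5902.10; growth vs 2011 (5369.80) = 9.91%.
2013: real = 6288.0/1.161 = 5416.02; growth vs 2012 (5902.10) = -8.24%.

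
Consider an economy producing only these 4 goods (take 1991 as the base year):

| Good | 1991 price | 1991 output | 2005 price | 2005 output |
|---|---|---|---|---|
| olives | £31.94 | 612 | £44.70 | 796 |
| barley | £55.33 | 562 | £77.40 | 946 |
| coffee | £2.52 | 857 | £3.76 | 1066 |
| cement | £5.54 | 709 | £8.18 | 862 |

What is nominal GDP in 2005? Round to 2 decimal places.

£119860.92

Nominal GDP 2005 = Σ (p_2005 × q_2005) = 44.70·796 + 77.40·946 + 3.76·1066 + 8.18·862 = 119860.92.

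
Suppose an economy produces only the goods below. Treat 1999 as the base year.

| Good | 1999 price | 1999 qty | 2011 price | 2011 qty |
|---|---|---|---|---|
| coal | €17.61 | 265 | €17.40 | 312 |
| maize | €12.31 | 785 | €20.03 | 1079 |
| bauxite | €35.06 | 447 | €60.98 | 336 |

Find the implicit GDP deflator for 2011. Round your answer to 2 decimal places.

Nominal GDP 2011 = 17.40·312 + 20.03·1079 + 60.98·336 = 47530.45.
Real GDP 2011 (at 1999 prices) = 17.61·312 + 12.31·1079 + 35.06·336 = 30556.97.
Deflator = Nominal/Real × 100 = 47530.45/30556.97 × 100 = 155.547.

155.55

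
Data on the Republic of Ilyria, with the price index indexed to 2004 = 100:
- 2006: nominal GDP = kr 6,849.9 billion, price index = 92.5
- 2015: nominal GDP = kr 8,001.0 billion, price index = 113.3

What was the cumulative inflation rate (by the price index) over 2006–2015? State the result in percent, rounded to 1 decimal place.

Price-level change = 113.3 / 92.5 − 1 = 0.2249.

22.5%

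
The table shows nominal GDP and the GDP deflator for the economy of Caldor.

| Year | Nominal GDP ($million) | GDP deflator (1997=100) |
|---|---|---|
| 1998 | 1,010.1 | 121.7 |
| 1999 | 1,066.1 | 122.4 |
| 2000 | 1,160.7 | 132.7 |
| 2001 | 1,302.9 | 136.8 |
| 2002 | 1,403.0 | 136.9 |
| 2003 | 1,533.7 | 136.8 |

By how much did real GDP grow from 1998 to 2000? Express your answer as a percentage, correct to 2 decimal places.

Real GDP 1998 = 1010.1/1.217 = 829.99.
Real GDP 2000 = 1160.7/1.327 = 874.68.
Change = 874.68/829.99 − 1 = 0.0538.

5.38%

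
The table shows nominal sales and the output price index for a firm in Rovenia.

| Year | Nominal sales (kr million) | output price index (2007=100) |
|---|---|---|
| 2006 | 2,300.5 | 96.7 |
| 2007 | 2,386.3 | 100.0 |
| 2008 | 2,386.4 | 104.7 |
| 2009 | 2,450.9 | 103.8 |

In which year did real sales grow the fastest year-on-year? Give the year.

2007: real = 2386.3/1.000 = 2386.30; growth vs 2006 (2379.01) = 0.31%.
2008: real = 2386.4/1.047 = 2279.27; growth vs 2007 (2386.30) = -4.49%.
2009: real = 2450.9/1.038 = 2361.18; growth vs 2008 (2279.27) = 3.59%.

2009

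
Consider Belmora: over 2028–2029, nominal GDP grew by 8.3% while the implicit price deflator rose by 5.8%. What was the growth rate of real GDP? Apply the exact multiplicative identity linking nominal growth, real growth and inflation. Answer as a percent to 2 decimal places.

(1 + g_nom) = (1 + g_real)(1 + π), so g_real = 1.0830 / 1.0580 − 1 = 0.02363.

2.36%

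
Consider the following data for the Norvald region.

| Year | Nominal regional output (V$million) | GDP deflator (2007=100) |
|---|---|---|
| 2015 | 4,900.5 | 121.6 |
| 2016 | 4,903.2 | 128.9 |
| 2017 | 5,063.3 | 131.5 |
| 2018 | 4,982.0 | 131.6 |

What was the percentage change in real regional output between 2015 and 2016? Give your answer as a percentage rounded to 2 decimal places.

Real regional output 2015 = 4900.5/1.216 = 4030.02.
Real regional output 2016 = 4903.2/1.289 = 3803.88.
Change = 3803.88/4030.02 − 1 = -0.0561.

-5.61%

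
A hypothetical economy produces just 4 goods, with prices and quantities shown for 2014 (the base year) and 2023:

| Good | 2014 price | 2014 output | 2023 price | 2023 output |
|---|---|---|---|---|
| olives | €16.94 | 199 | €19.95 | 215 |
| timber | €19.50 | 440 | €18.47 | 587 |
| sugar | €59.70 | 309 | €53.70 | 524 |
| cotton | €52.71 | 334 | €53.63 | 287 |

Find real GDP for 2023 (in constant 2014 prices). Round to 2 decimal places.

Real GDP 2023 = Σ (p_2014 × q_2023) = 16.94·215 + 19.50·587 + 59.70·524 + 52.71·287 = 61499.17.

€61499.17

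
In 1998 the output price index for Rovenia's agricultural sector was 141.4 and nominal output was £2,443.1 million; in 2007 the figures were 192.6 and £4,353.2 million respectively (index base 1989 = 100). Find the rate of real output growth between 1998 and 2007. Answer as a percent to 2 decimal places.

30.82%

Deflate each year: 1998 → 2443.1/1.414 = 1727.79; 2007 → 4353.2/1.926 = 2260.23.
So real output changed by 2260.23/1727.79 − 1 = 0.3082, i.e. 30.82%.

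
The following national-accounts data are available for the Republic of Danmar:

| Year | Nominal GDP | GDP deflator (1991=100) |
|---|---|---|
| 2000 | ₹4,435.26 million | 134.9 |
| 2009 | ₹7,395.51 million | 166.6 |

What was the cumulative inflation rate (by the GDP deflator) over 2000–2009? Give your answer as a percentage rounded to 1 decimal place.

23.5%

Price-level change = 166.6 / 134.9 − 1 = 0.2350.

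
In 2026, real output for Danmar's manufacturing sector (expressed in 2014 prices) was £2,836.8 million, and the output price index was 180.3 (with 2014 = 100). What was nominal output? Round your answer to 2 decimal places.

£5,114.75 million

Nominal output = Real × (output price index/100) = 2836.8 × 1.803 = 5114.75.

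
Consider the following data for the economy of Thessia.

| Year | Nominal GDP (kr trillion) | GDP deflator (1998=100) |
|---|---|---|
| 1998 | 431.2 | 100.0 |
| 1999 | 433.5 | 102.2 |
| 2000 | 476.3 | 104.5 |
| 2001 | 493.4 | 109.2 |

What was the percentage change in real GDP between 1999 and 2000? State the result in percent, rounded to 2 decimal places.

Real GDP 1999 = 433.5/1.022 = 424.17.
Real GDP 2000 = 476.3/1.045 = 455.79.
Change = 455.79/424.17 − 1 = 0.0745.

7.45%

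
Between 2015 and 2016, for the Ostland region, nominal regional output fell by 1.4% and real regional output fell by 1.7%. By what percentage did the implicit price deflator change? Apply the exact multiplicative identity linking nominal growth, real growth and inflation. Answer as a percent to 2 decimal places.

0.31%

(1 + g_nom) = (1 + g_real)(1 + π), so π = 0.9860 / 0.9830 − 1 = 0.00305.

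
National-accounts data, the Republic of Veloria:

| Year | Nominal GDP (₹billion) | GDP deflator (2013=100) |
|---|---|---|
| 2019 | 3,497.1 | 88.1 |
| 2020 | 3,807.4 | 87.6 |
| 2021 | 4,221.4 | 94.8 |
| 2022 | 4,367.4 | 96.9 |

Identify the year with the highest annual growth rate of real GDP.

2020

2020: real = 3807.4/0.876 = 4346.35; growth vs 2019 (3969.47) = 9.49%.
2021: real = 4221.4/0.948 = 4452.95; growth vs 2020 (4346.35) = 2.45%.
2022: real = 4367.4/0.969 = 4507.12; growth vs 2021 (4452.95) = 1.22%.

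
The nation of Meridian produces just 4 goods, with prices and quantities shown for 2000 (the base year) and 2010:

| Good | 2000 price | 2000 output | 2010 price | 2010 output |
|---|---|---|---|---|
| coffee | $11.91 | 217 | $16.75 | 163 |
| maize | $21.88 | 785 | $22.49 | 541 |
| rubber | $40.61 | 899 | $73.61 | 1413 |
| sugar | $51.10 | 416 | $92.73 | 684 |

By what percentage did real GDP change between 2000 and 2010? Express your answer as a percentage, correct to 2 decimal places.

36.87%

Real GDP 2000 = Nominal GDP 2000 = 11.91·217 + 21.88·785 + 40.61·899 + 51.10·416 = 77526.26.
Real GDP 2010 (at 2000 prices) = 11.91·163 + 21.88·541 + 40.61·1413 + 51.10·684 = 106112.74.
Real growth = 106112.74/77526.26 − 1 = 0.3687.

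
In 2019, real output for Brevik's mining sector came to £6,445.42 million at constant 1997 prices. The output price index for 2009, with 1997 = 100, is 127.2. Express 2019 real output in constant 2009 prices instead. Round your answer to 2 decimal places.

Real output in 2009 prices = Real output in 1997 prices × (P_2009/P_1997) = 6445.42 × 1.272 = 8198.57.

£8,198.57 million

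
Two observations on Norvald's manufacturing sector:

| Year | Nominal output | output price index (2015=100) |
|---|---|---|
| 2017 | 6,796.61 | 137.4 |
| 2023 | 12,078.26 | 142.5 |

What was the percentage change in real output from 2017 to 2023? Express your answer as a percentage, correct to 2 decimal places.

Deflate each year: 2017 → 6796.61/1.374 = 4946.59; 2023 → 12078.26/1.425 = 8475.97.
So real output changed by 8475.97/4946.59 − 1 = 0.7135, i.e. 71.35%.

71.35%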